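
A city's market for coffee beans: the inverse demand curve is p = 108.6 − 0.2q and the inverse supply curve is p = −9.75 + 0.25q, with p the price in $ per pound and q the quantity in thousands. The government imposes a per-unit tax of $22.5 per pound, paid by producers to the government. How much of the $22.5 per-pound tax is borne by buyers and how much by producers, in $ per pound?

Rewrite in direct form: qd = 543 − 5p and qs = 4p + 39.
Before the tax: set 543 − 5p = 4p + 39 → p* = $56, q* = 263.
With the tax collected from producers, supply shifts: qs = 4(p − 22.5) + 39.
New equilibrium: buyers pay $66, producers receive $43.5, q = 213. (Wedge: pb − ps = 22.5.)
Burden on buyers: $10; on producers: $12.5. (They sum to $22.5.)
The less price-elastic side of the market bears the larger share of a per-unit tax.

Buyers bear $10 per pound; producers bear $12.5 per pound.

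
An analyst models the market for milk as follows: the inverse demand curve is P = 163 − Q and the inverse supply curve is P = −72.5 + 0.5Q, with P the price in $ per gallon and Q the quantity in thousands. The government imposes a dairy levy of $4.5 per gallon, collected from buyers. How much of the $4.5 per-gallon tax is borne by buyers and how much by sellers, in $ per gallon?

Buyers bear $3 per gallon; sellers bear $1.5 per gallon.

Rewrite in direct form: Qd = 163 − P and Qs = 2P + 145.
Before the tax: set 163 − P = 2P + 145 → P* = $6, Q* = 157.
With the tax collected from buyers, demand (in seller-price terms) shifts: Qd = 163 − (P + 4.5).
Solving gives Q = 154 with buyers paying $9 and sellers receiving $4.5 (the $4.5 wedge).
Burden on buyers: $3; on sellers: $1.5. (They sum to $4.5.)
The less price-elastic side of the market bears the larger share of a per-unit tax.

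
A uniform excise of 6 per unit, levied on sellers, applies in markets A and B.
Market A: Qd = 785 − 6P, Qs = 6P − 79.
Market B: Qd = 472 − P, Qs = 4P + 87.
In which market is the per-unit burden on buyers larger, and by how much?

Market B, by 1.8.

Market A: pre-tax P* = 72, Q* = 353; post-tax Q = 335; per-unit burden on buyers = 3.
Market B: pre-tax P* = 77, Q* = 395; post-tax Q = 390.2; per-unit burden on buyers = 4.8.
Difference: 3 vs 4.8 → market B is larger by 1.8.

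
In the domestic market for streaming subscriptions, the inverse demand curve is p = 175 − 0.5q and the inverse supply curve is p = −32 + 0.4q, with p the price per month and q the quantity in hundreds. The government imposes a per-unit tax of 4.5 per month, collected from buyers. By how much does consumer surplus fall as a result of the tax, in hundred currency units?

Inverting to q(p) form: qd = 350 − 2p; qs = 2.5p + 80.
Before the tax: set 350 − 2p = 2.5p + 80 → p* = 60, q* = 230.
With the tax collected from buyers, demand (in seller-price terms) shifts: qd = 350 − 2(p + 4.5).
New equilibrium: buyers pay 62.5, suppliers receive 58, q = 225. (Wedge: pb − ps = 4.5.)
ΔCS is the trapezoid between Q = 225 and Q = 230 of height 2.5: ½ · (230 + 225) · 2.5 = 568.75.

Consumer surplus falls by 568.75 hundred.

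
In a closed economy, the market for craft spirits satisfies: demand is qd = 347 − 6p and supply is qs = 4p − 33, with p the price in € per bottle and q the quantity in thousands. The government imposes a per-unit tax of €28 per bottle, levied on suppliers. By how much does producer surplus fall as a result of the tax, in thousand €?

Before the tax: set 347 − 6p = 4p − 33 → p* = €38, q* = 119.
With the tax collected from suppliers, supply shifts: qs = 4(p − 28) − 33.
Solving gives q = 51.8 with consumers paying €49.2 and suppliers receiving €21.2 (the €28 wedge).
ΔPS is the trapezoid between Q = 51.8 and Q = 119 of height €16.8: ½ · (119 + 51.8) · 16.8 = €1434.72.

Producer surplus falls by €1434.72 thousand.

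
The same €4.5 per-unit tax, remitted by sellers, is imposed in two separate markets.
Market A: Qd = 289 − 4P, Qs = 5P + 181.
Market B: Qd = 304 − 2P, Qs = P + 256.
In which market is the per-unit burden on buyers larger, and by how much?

Market A: pre-tax P* = €12, Q* = 241; post-tax Q = 231; per-unit burden on buyers = €2.5.
Market B: pre-tax P* = €16, Q* = 272; post-tax Q = 269; per-unit burden on buyers = €1.5.
Difference: €2.5 vs €1.5 → market A is larger by €1.

Market A, by €1.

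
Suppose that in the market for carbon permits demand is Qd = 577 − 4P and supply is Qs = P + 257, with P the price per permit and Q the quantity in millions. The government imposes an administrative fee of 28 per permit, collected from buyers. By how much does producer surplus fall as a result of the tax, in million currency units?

Producer surplus falls by 6939.52 million.

Before the tax: set 577 − 4P = P + 257 → P* = 64, Q* = 321.
With the tax collected from buyers, demand (in seller-price terms) shifts: Qd = 577 − 4(P + 28).
Solving gives Q = 298.6 with buyers paying 69.6 and suppliers receiving 41.6 (the 28 wedge).
ΔPS is the trapezoid between Q = 298.6 and Q = 321 of height 22.4: ½ · (321 + 298.6) · 22.4 = 6939.52.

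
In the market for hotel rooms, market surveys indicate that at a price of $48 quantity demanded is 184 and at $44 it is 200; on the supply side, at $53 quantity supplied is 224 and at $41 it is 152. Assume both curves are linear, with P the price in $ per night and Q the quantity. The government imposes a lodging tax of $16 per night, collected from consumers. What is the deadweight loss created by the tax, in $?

Deadweight loss = $307.2.

Demand slope: (200 − 184)/(44 − 48) = -4, so Qd = 376 − 4P.
Supply slope: (152 − 224)/(41 − 53) = 6, so Qs = 6P − 94.
Before the tax: set 376 − 4P = 6P − 94 → P* = $47, Q* = 188.
With the tax collected from consumers, demand (in seller-price terms) shifts: Qd = 376 − 4(P + 16).
New equilibrium: consumers pay $56.6, suppliers receive $40.6, Q = 149.6. (Wedge: Pb − Ps = 16.)
Quantity falls by |ΔQ| = |188 − 149.6| = 38.4.
DWL = ½ · t · |ΔQ| = ½ · 16 · 38.4 = $307.2.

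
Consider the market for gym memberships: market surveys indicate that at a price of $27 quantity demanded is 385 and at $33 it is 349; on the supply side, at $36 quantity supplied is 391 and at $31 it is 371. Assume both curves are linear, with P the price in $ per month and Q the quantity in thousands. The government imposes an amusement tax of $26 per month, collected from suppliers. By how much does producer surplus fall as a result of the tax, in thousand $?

Producer surplus falls by $5238.48 thousand.

Demand slope: (349 − 385)/(33 − 27) = -6, so Qd = 547 − 6P.
Supply slope: (371 − 391)/(31 − 36) = 4, so Qs = 4P + 247.
Before the tax: set 547 − 6P = 4P + 247 → P* = $30, Q* = 367.
With the tax collected from suppliers, supply shifts: Qs = 4(P − 26) + 247.
New equilibrium: buyers pay $40.4, suppliers receive $14.4, Q = 304.6. (Wedge: Pb − Ps = 26.)
ΔPS is the trapezoid between Q = 304.6 and Q = 367 of height $15.6: ½ · (367 + 304.6) · 15.6 = $5238.48.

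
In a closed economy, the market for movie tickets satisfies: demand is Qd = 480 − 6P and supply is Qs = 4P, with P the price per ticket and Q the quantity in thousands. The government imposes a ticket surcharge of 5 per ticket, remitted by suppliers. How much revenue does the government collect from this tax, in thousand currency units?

Without the tax, 480 − 6P = 4P gives 10P = 480, so P* = 48 and Q* = 192.
With the tax collected from suppliers, supply shifts: Qs = 4(P − 5).
New equilibrium: consumers pay 50, suppliers receive 45, Q = 180. (Wedge: Pb − Ps = 5.)
Revenue = t · Q = 5 · 180 = 900.

Tax revenue = 900 thousand.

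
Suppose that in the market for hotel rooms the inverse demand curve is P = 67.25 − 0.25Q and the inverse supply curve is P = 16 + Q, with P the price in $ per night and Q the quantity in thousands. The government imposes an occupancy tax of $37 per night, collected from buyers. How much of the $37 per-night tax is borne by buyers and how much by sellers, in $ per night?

Buyers bear $7.4 per night; sellers bear $29.6 per night.

Inverting to Q(P) form: Qd = 269 − 4P; Qs = P − 16.
Without the tax, 269 − 4P = P − 16 gives 5P = 285, so P* = $57 and Q* = 41.
With the tax collected from buyers, demand (in seller-price terms) shifts: Qd = 269 − 4(P + 37).
Solving gives Q = 11.4 with buyers paying $64.4 and sellers receiving $27.4 (the $37 wedge).
Burden on buyers: $7.4; on sellers: $29.6. (They sum to $37.)
The less price-elastic side of the market bears the larger share of a per-unit tax.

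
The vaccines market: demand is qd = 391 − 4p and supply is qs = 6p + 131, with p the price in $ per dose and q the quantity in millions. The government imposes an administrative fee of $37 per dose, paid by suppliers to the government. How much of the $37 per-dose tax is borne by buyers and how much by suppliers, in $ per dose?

Buyers bear $22.2 per dose; suppliers bear $14.8 per dose.

Without the tax, 391 − 4p = 6p + 131 gives 10p = 260, so p* = $26 and q* = 287.
With the tax collected from suppliers, supply shifts: qs = 6(p − 37) + 131.
New equilibrium: buyers pay $48.2, suppliers receive $11.2, q = 198.2. (Wedge: pb − ps = 37.)
Burden on buyers: $22.2; on suppliers: $14.8. (They sum to $37.)
The less price-elastic side of the market bears the larger share of a per-unit tax.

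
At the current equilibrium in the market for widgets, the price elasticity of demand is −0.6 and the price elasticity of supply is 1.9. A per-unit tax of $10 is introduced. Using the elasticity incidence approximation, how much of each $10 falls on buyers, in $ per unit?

Buyers bear ≈ $7.6 per unit.

Incidence ratio: buyers' share ≈ εs / (εs + |εd|) = 1.9 / (1.9 + 0.6) = 0.76.
So buyers bear ≈ 0.76 × $10 = $7.6; sellers bear $2.4.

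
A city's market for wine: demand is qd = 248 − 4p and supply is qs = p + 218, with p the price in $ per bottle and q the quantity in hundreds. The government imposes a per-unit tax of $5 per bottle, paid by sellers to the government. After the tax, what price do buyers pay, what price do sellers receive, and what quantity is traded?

Buyers pay $7; sellers receive $2; quantity = 220.

Before the tax: set 248 − 4p = p + 218 → p* = $6, q* = 224.
With the tax collected from sellers, supply shifts: qs = (p − 5) + 218.
New equilibrium: buyers pay $7, sellers receive $2, q = 220. (Wedge: pb − ps = 5.)
The less price-elastic side of the market bears the larger share of a per-unit tax.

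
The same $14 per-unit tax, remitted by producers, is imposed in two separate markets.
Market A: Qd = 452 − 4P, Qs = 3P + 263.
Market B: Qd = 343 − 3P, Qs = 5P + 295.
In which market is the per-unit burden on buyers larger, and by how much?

Market B, by $2.75.

Market A: pre-tax P* = $27, Q* = 344; post-tax Q = 320; per-unit burden on buyers = $6.
Market B: pre-tax P* = $6, Q* = 325; post-tax Q = 298.75; per-unit burden on buyers = $8.75.
Difference: $6 vs $8.75 → market B is larger by $2.75.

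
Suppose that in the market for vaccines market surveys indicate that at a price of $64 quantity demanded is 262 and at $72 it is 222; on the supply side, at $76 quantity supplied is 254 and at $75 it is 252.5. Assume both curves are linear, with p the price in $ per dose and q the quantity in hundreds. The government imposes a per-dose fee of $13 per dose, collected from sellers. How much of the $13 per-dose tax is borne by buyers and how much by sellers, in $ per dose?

Buyers bear $3 per dose; sellers bear $10 per dose.

Demand slope: (222 − 262)/(72 − 64) = -5, so qd = 582 − 5p.
Supply slope: (252.5 − 254)/(75 − 76) = 1.5, so qs = 1.5p + 140.
Without the tax, 582 − 5p = 1.5p + 140 gives 6.5p = 442, so p* = $68 and q* = 242.
With the tax collected from sellers, supply shifts: qs = 1.5(p − 13) + 140.
New equilibrium: buyers pay $71, sellers receive $58, q = 227. (Wedge: pb − ps = 13.)
Burden on buyers: $3; on sellers: $10. (They sum to $13.)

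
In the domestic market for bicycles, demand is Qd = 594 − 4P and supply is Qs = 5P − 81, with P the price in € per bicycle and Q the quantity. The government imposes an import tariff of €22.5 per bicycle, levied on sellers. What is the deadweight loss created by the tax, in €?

Without the tax, 594 − 4P = 5P − 81 gives 9P = 675, so P* = €75 and Q* = 294.
With the tax collected from sellers, supply shifts: Qs = 5(P − 22.5) − 81.
New equilibrium: consumers pay €87.5, sellers receive €65, Q = 244. (Wedge: Pb − Ps = 22.5.)
Quantity falls by |ΔQ| = |294 − 244| = 50.
DWL = ½ · t · |ΔQ| = ½ · 22.5 · 50 = €562.5.

Deadweight loss = €562.5.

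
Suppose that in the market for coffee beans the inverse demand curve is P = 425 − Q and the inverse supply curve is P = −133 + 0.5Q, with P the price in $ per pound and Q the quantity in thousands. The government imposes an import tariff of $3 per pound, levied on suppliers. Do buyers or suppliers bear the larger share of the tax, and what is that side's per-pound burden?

Buyers bear the larger share: $2 per pound.

Rewrite in direct form: Qd = 425 − P and Qs = 2P + 266.
Before the tax: set 425 − P = 2P + 266 → P* = $53, Q* = 372.
With the tax collected from suppliers, supply shifts: Qs = 2(P − 3) + 266.
New equilibrium: buyers pay $55, suppliers receive $52, Q = 370. (Wedge: Pb − Ps = 3.)
Per-pound burden: buyers $2, suppliers $1.
Buyers take the larger share because demand is less price-elastic here (demand slope 1 vs supply slope 2).
The less price-elastic side of the market bears the larger share of a per-unit tax.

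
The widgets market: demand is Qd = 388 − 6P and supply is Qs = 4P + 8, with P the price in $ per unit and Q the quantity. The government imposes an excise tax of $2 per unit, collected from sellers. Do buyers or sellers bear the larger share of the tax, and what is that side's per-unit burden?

Sellers bear the larger share: $1.2 per unit.

Before the tax: set 388 − 6P = 4P + 8 → P* = $38, Q* = 160.
With the tax collected from sellers, supply shifts: Qs = 4(P − 2) + 8.
Solving gives Q = 155.2 with buyers paying $38.8 and sellers receiving $36.8 (the $2 wedge).
Per-unit burden: buyers $0.8, sellers $1.2.
Sellers take the larger share because supply is less price-elastic here (demand slope 6 vs supply slope 4).
The less price-elastic side of the market bears the larger share of a per-unit tax.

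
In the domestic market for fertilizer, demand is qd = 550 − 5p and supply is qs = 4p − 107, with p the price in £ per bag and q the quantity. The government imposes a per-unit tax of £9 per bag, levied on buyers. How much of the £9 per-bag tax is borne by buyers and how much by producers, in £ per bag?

Before the tax: set 550 − 5p = 4p − 107 → p* = £73, q* = 185.
With the tax collected from buyers, demand (in seller-price terms) shifts: qd = 550 − 5(p + 9).
New equilibrium: buyers pay £77, producers receive £68, q = 165. (Wedge: pb − ps = 9.)
Burden on buyers: £4; on producers: £5. (They sum to £9.)

Buyers bear £4 per bag; producers bear £5 per bag.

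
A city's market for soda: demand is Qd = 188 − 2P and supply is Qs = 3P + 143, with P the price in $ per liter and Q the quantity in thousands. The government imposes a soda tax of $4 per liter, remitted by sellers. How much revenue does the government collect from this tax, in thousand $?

Tax revenue = $660.8 thousand.

Without the tax, 188 − 2P = 3P + 143 gives 5P = 45, so P* = $9 and Q* = 170.
With the tax collected from sellers, supply shifts: Qs = 3(P − 4) + 143.
Solving gives Q = 165.2 with consumers paying $11.4 and sellers receiving $7.4 (the $4 wedge).
Revenue = t · Q = 4 · 165.2 = $660.8.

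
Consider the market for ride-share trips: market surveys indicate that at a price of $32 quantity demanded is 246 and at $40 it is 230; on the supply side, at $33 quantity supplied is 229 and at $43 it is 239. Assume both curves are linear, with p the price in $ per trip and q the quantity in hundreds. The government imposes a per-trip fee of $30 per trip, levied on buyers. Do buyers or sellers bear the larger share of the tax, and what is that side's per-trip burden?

Sellers bear the larger share: $20 per trip.

Demand slope: (230 − 246)/(40 − 32) = -2, so qd = 310 − 2p.
Supply slope: (239 − 229)/(43 − 33) = 1, so qs = p + 196.
Without the tax, 310 − 2p = p + 196 gives 3p = 114, so p* = $38 and q* = 234.
With the tax collected from buyers, demand (in seller-price terms) shifts: qd = 310 − 2(p + 30).
Solving gives q = 214 with buyers paying $48 and sellers receiving $18 (the $30 wedge).
Per-trip burden: buyers $10, sellers $20.
Sellers take the larger share because supply is less price-elastic here (demand slope 2 vs supply slope 1).
The less price-elastic side of the market bears the larger share of a per-unit tax.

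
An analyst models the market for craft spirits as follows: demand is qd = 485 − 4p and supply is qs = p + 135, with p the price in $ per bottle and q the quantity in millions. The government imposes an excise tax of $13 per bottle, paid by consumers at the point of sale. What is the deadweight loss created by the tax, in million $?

Deadweight loss = $67.6 million.

Without the tax, 485 − 4p = p + 135 gives 5p = 350, so p* = $70 and q* = 205.
With the tax collected from consumers, demand (in seller-price terms) shifts: qd = 485 − 4(p + 13).
Solving gives q = 194.6 with consumers paying $72.6 and producers receiving $59.6 (the $13 wedge).
Quantity falls by |ΔQ| = |205 − 194.6| = 10.4.
DWL = ½ · t · |ΔQ| = ½ · 13 · 10.4 = $67.6.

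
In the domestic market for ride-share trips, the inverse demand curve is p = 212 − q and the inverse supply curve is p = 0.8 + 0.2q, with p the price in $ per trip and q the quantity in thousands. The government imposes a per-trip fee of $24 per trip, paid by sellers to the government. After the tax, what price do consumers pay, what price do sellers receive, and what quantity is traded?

Inverting to q(p) form: qd = 212 − p; qs = 5p − 4.
Before the tax: set 212 − p = 5p − 4 → p* = $36, q* = 176.
With the tax collected from sellers, supply shifts: qs = 5(p − 24) − 4.
Solving gives q = 156 with consumers paying $56 and sellers receiving $32 (the $24 wedge).

Consumers pay $56; sellers receive $32; quantity = 156.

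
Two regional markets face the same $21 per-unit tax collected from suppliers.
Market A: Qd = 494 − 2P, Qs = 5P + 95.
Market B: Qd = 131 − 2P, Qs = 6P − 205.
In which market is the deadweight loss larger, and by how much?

Market A: pre-tax P* = $57, Q* = 380; post-tax Q = 350; deadweight loss = $315.
Market B: pre-tax P* = $42, Q* = 47; post-tax Q = 15.5; deadweight loss = $330.75.
Difference: $315 vs $330.75 → market B is larger by $15.75.

Market B, by $15.75.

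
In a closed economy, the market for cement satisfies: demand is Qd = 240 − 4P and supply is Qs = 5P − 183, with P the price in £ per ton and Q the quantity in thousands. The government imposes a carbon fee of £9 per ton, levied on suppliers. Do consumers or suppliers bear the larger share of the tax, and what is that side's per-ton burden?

Without the tax, 240 − 4P = 5P − 183 gives 9P = 423, so P* = £47 and Q* = 52.
With the tax collected from suppliers, supply shifts: Qs = 5(P − 9) − 183.
New equilibrium: consumers pay £52, suppliers receive £43, Q = 32. (Wedge: Pb − Ps = 9.)
Per-ton burden: consumers £5, suppliers £4.
Consumers take the larger share because demand is less price-elastic here (demand slope 4 vs supply slope 5).

Consumers bear the larger share: £5 per ton.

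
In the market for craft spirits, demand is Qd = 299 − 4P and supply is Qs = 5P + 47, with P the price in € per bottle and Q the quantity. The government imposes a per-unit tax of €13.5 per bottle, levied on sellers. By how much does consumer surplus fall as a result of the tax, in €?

Consumer surplus falls by €1290.

Without the tax, 299 − 4P = 5P + 47 gives 9P = 252, so P* = €28 and Q* = 187.
With the tax collected from sellers, supply shifts: Qs = 5(P − 13.5) + 47.
New equilibrium: consumers pay €35.5, sellers receive €22, Q = 157. (Wedge: Pb − Ps = 13.5.)
ΔCS is the trapezoid between Q = 157 and Q = 187 of height €7.5: ½ · (187 + 157) · 7.5 = €1290.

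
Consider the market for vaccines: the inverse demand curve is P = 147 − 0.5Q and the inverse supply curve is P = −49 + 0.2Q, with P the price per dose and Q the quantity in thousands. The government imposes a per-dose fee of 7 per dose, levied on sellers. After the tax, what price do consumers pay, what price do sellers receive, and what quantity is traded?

Consumers pay 12; sellers receive 5; quantity = 270.

Rewrite in direct form: Qd = 294 − 2P and Qs = 5P + 245.
Without the tax, 294 − 2P = 5P + 245 gives 7P = 49, so P* = 7 and Q* = 280.
With the tax collected from sellers, supply shifts: Qs = 5(P − 7) + 245.
New equilibrium: consumers pay 12, sellers receive 5, Q = 270. (Wedge: Pb − Ps = 7.)
The less price-elastic side of the market bears the larger share of a per-unit tax.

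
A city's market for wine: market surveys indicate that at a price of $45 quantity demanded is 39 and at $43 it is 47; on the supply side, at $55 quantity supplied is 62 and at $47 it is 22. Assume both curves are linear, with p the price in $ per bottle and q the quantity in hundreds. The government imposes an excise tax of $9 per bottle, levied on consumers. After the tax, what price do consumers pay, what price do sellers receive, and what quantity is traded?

Demand slope: (47 − 39)/(43 − 45) = -4, so qd = 219 − 4p.
Supply slope: (22 − 62)/(47 − 55) = 5, so qs = 5p − 213.
Before the tax: set 219 − 4p = 5p − 213 → p* = $48, q* = 27.
With the tax collected from consumers, demand (in seller-price terms) shifts: qd = 219 − 4(p + 9).
Solving gives q = 7 with consumers paying $53 and sellers receiving $44 (the $9 wedge).

Consumers pay $53; sellers receive $44; quantity = 7.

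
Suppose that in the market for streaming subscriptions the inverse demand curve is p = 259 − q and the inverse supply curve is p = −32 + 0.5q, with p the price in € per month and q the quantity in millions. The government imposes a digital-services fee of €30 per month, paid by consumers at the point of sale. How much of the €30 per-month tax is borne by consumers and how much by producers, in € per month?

Inverting to q(p) form: qd = 259 − p; qs = 2p + 64.
Without the tax, 259 − p = 2p + 64 gives 3p = 195, so p* = €65 and q* = 194.
With the tax collected from consumers, demand (in seller-price terms) shifts: qd = 259 − (p + 30).
New equilibrium: consumers pay €85, producers receive €55, q = 174. (Wedge: pb − ps = 30.)
Burden on consumers: €20; on producers: €10. (They sum to €30.)
The less price-elastic side of the market bears the larger share of a per-unit tax.

Consumers bear €20 per month; producers bear €10 per month.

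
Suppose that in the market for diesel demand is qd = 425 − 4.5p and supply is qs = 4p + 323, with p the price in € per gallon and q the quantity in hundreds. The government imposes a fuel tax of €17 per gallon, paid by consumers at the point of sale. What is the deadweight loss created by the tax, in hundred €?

Deadweight loss = €306 hundred.

Without the tax, 425 − 4.5p = 4p + 323 gives 8.5p = 102, so p* = €12 and q* = 371.
With the tax collected from consumers, demand (in seller-price terms) shifts: qd = 425 − 4.5(p + 17).
New equilibrium: consumers pay €20, producers receive €3, q = 335. (Wedge: pb − ps = 17.)
Quantity falls by |ΔQ| = |371 − 335| = 36.
DWL = ½ · t · |ΔQ| = ½ · 17 · 36 = €306.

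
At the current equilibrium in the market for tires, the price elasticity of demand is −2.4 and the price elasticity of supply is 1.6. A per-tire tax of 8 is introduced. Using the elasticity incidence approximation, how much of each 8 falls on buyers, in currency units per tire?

Buyers bear ≈ 3.2 per tire.

Incidence ratio: buyers' share ≈ εs / (εs + |εd|) = 1.6 / (1.6 + 2.4) = 0.4.
So buyers bear ≈ 0.4 × 8 = 3.2; sellers bear 4.8.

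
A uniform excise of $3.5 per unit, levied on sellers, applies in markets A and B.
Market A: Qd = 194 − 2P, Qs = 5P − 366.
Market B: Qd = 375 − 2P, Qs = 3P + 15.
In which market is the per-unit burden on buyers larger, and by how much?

Market A: pre-tax P* = $80, Q* = 34; post-tax Q = 29; per-unit burden on buyers = $2.5.
Market B: pre-tax P* = $72, Q* = 231; post-tax Q = 226.8; per-unit burden on buyers = $2.1.
Difference: $2.5 vs $2.1 → market A is larger by $0.4.

Market A, by $0.4.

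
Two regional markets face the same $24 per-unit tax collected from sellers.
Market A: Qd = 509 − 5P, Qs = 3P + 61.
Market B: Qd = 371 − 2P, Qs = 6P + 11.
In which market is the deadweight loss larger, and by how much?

Market A, by $108.

Market A: pre-tax P* = $56, Q* = 229; post-tax Q = 184; deadweight loss = $540.
Market B: pre-tax P* = $45, Q* = 281; post-tax Q = 245; deadweight loss = $432.
Difference: $540 vs $432 → market A is larger by $108.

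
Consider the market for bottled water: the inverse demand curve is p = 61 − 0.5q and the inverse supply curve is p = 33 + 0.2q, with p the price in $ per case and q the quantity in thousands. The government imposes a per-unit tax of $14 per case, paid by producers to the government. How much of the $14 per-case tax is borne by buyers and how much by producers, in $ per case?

Rewrite in direct form: qd = 122 − 2p and qs = 5p − 165.
Before the tax: set 122 − 2p = 5p − 165 → p* = $41, q* = 40.
With the tax collected from producers, supply shifts: qs = 5(p − 14) − 165.
New equilibrium: buyers pay $51, producers receive $37, q = 20. (Wedge: pb − ps = 14.)
Burden on buyers: $10; on producers: $4. (They sum to $14.)
The less price-elastic side of the market bears the larger share of a per-unit tax.

Buyers bear $10 per case; producers bear $4 per case.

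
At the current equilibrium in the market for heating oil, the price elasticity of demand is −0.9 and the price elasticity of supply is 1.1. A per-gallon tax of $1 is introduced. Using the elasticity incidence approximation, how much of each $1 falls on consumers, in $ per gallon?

Incidence ratio: consumers' share ≈ εs / (εs + |εd|) = 1.1 / (1.1 + 0.9) = 0.55.
So consumers bear ≈ 0.55 × $1 = $0.55; sellers bear $0.45.

Consumers bear ≈ $0.55 per gallon.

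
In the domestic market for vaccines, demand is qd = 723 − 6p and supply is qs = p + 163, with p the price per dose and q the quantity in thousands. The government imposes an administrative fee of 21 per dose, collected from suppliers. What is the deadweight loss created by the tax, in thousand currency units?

Deadweight loss = 189 thousand.

Before the tax: set 723 − 6p = p + 163 → p* = 80, q* = 243.
With the tax collected from suppliers, supply shifts: qs = (p − 21) + 163.
Solving gives q = 225 with buyers paying 83 and suppliers receiving 62 (the 21 wedge).
Quantity falls by |ΔQ| = |243 − 225| = 18.
DWL = ½ · t · |ΔQ| = ½ · 21 · 18 = 189.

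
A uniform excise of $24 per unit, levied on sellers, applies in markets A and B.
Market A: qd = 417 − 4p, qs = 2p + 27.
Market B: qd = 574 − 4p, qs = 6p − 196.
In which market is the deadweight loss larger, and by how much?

Market A: pre-tax p* = $65, q* = 157; post-tax q = 125; deadweight loss = $384.
Market B: pre-tax p* = $77, q* = 266; post-tax q = 208.4; deadweight loss = $691.2.
Difference: $384 vs $691.2 → market B is larger by $307.2.

Market B, by $307.2.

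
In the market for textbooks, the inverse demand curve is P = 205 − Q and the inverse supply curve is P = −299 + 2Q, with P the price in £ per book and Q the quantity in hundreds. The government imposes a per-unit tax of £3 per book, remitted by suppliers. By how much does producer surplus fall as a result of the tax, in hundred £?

Rewrite in direct form: Qd = 205 − P and Qs = 0.5P + 149.5.
Without the tax, 205 − P = 0.5P + 149.5 gives 1.5P = 55.5, so P* = £37 and Q* = 168.
With the tax collected from suppliers, supply shifts: Qs = 0.5(P − 3) + 149.5.
Solving gives Q = 167 with consumers paying £38 and suppliers receiving £35 (the £3 wedge).
ΔPS is the trapezoid between Q = 167 and Q = 168 of height £2: ½ · (168 + 167) · 2 = £335.

Producer surplus falls by £335 hundred.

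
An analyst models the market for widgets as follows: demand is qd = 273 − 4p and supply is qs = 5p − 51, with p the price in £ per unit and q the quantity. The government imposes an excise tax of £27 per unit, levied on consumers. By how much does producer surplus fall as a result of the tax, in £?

Producer surplus falls by £1188.

Without the tax, 273 − 4p = 5p − 51 gives 9p = 324, so p* = £36 and q* = 129.
With the tax collected from consumers, demand (in seller-price terms) shifts: qd = 273 − 4(p + 27).
New equilibrium: consumers pay £51, producers receive £24, q = 69. (Wedge: pb − ps = 27.)
ΔPS is the trapezoid between Q = 69 and Q = 129 of height £12: ½ · (129 + 69) · 12 = £1188.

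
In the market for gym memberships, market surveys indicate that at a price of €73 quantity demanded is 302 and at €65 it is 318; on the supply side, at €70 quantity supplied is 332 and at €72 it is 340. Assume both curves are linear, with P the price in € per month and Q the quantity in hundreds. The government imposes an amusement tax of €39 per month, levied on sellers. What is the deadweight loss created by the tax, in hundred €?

Deadweight loss = €1014 hundred.

Demand slope: (318 − 302)/(65 − 73) = -2, so Qd = 448 − 2P.
Supply slope: (340 − 332)/(72 − 70) = 4, so Qs = 4P + 52.
Before the tax: set 448 − 2P = 4P + 52 → P* = €66, Q* = 316.
With the tax collected from sellers, supply shifts: Qs = 4(P − 39) + 52.
Solving gives Q = 264 with consumers paying €92 and sellers receiving €53 (the €39 wedge).
Quantity falls by |ΔQ| = |316 − 264| = 52.
DWL = ½ · t · |ΔQ| = ½ · 39 · 52 = €1014.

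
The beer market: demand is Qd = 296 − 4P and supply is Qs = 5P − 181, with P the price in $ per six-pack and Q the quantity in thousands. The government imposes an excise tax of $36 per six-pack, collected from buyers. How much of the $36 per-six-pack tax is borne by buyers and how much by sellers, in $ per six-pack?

Without the tax, 296 − 4P = 5P − 181 gives 9P = 477, so P* = $53 and Q* = 84.
With the tax collected from buyers, demand (in seller-price terms) shifts: Qd = 296 − 4(P + 36).
Solving gives Q = 4 with buyers paying $73 and sellers receiving $37 (the $36 wedge).
Burden on buyers: $20; on sellers: $16. (They sum to $36.)
The less price-elastic side of the market bears the larger share of a per-unit tax.

Buyers bear $20 per six-pack; sellers bear $16 per six-pack.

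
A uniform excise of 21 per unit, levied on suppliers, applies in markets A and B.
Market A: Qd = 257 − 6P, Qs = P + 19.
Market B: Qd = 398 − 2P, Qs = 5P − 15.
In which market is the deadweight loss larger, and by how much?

Market A: pre-tax P* = 34, Q* = 53; post-tax Q = 35; deadweight loss = 189.
Market B: pre-tax P* = 59, Q* = 280; post-tax Q = 250; deadweight loss = 315.
Difference: 189 vs 315 → market B is larger by 126.

Market B, by 126.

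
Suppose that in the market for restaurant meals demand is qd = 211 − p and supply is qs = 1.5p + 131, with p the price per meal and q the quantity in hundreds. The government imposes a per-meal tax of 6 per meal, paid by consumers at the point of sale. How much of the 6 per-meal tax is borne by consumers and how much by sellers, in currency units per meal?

Consumers bear 3.6 per meal; sellers bear 2.4 per meal.

Before the tax: set 211 − p = 1.5p + 131 → p* = 32, q* = 179.
With the tax collected from consumers, demand (in seller-price terms) shifts: qd = 211 − (p + 6).
New equilibrium: consumers pay 35.6, sellers receive 29.6, q = 175.4. (Wedge: pb − ps = 6.)
Burden on consumers: 3.6; on sellers: 2.4. (They sum to 6.)
The less price-elastic side of the market bears the larger share of a per-unit tax.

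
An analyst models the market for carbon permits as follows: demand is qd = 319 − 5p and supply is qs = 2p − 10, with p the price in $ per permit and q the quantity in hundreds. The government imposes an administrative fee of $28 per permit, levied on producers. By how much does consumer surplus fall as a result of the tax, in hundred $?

Before the tax: set 319 − 5p = 2p − 10 → p* = $47, q* = 84.
With the tax collected from producers, supply shifts: qs = 2(p − 28) − 10.
Solving gives q = 44 with buyers paying $55 and producers receiving $27 (the $28 wedge).
ΔCS is the trapezoid between Q = 44 and Q = 84 of height $8: ½ · (84 + 44) · 8 = $512.

Consumer surplus falls by $512 hundred.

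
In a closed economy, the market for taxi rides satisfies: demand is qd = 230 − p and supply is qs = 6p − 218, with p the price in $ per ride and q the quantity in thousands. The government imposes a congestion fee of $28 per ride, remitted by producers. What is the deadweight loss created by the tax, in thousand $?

Deadweight loss = $336 thousand.

Before the tax: set 230 − p = 6p − 218 → p* = $64, q* = 166.
With the tax collected from producers, supply shifts: qs = 6(p − 28) − 218.
Solving gives q = 142 with consumers paying $88 and producers receiving $60 (the $28 wedge).
Quantity falls by |ΔQ| = |166 − 142| = 24.
DWL = ½ · t · |ΔQ| = ½ · 28 · 24 = $336.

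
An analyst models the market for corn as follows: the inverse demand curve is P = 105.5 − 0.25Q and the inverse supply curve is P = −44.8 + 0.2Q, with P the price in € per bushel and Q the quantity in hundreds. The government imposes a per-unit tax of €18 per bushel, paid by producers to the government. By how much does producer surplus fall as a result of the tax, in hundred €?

Rewrite in direct form: Qd = 422 − 4P and Qs = 5P + 224.
Before the tax: set 422 − 4P = 5P + 224 → P* = €22, Q* = 334.
With the tax collected from producers, supply shifts: Qs = 5(P − 18) + 224.
New equilibrium: consumers pay €32, producers receive €14, Q = 294. (Wedge: Pb − Ps = 18.)
ΔPS is the trapezoid between Q = 294 and Q = 334 of height €8: ½ · (334 + 294) · 8 = €2512.

Producer surplus falls by €2512 hundred.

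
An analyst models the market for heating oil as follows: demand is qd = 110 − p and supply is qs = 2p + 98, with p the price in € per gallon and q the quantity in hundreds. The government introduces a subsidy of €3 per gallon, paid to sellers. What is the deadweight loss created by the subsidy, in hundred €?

Deadweight loss = €3 hundred.

Without the subsidy, 110 − p = 2p + 98 gives 3p = 12, so p* = €4 and q* = 106.
With a per-unit subsidy paid to sellers, each receives p + 3 per unit sold, so supply becomes qs = 2(p + 3) + 98.
New equilibrium: buyers pay €2, sellers receive €5, q = 108. (Wedge: pb − ps = −3.)
Quantity rises by |ΔQ| = |106 − 108| = 2.
DWL = ½ · t · |ΔQ| = ½ · 3 · 2 = €3.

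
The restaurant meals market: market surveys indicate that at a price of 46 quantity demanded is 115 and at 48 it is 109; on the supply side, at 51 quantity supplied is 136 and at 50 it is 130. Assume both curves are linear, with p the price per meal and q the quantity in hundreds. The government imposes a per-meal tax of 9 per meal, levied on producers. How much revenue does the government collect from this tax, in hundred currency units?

Demand slope: (109 − 115)/(48 − 46) = -3, so qd = 253 − 3p.
Supply slope: (130 − 136)/(50 − 51) = 6, so qs = 6p − 170.
Before the tax: set 253 − 3p = 6p − 170 → p* = 47, q* = 112.
With the tax collected from producers, supply shifts: qs = 6(p − 9) − 170.
New equilibrium: buyers pay 53, producers receive 44, q = 94. (Wedge: pb − ps = 9.)
Revenue = t · Q = 9 · 94 = 846.

Tax revenue = 846 hundred.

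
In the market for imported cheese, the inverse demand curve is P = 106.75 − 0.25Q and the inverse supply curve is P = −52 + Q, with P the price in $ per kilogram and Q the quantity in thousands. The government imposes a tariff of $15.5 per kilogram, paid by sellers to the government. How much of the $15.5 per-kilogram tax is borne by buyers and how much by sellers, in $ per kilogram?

Buyers bear $3.1 per kilogram; sellers bear $12.4 per kilogram.

Inverting to Q(P) form: Qd = 427 − 4P; Qs = P + 52.
Without the tax, 427 − 4P = P + 52 gives 5P = 375, so P* = $75 and Q* = 127.
With the tax collected from sellers, supply shifts: Qs = (P − 15.5) + 52.
Solving gives Q = 114.6 with buyers paying $78.1 and sellers receiving $62.6 (the $15.5 wedge).
Burden on buyers: $3.1; on sellers: $12.4. (They sum to $15.5.)
The less price-elastic side of the market bears the larger share of a per-unit tax.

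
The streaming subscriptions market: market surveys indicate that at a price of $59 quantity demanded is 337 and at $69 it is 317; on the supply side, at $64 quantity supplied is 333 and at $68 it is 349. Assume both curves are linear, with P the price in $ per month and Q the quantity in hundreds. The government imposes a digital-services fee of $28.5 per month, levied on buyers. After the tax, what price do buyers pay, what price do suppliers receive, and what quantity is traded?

Buyers pay $82; suppliers receive $53.5; quantity = 291.

Demand slope: (317 − 337)/(69 − 59) = -2, so Qd = 455 − 2P.
Supply slope: (349 − 333)/(68 − 64) = 4, so Qs = 4P + 77.
Without the tax, 455 − 2P = 4P + 77 gives 6P = 378, so P* = $63 and Q* = 329.
With the tax collected from buyers, demand (in seller-price terms) shifts: Qd = 455 − 2(P + 28.5).
New equilibrium: buyers pay $82, suppliers receive $53.5, Q = 291. (Wedge: Pb − Ps = 28.5.)
The less price-elastic side of the market bears the larger share of a per-unit tax.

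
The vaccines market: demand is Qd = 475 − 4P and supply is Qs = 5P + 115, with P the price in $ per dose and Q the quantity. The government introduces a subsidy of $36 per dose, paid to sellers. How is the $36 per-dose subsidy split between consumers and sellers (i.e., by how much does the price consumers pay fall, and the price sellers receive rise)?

Consumers gain $20 per dose; sellers gain $16 per dose.

Without the subsidy, 475 − 4P = 5P + 115 gives 9P = 360, so P* = $40 and Q* = 315.
With a per-unit subsidy paid to sellers, each receives P + 36 per unit sold, so supply becomes Qs = 5(P + 36) + 115.
New equilibrium: consumers pay $20, sellers receive $56, Q = 395. (Wedge: Pb − Ps = −36.)
Gain to consumers: $20; to sellers: $16. (They sum to $36.)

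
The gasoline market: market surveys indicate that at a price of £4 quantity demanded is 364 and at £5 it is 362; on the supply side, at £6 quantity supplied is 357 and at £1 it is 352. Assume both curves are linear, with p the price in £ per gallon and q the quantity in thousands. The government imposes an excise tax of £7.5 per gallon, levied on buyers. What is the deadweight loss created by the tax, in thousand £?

Demand slope: (362 − 364)/(5 − 4) = -2, so qd = 372 − 2p.
Supply slope: (352 − 357)/(1 − 6) = 1, so qs = p + 351.
Before the tax: set 372 − 2p = p + 351 → p* = £7, q* = 358.
With the tax collected from buyers, demand (in seller-price terms) shifts: qd = 372 − 2(p + 7.5).
New equilibrium: buyers pay £9.5, sellers receive £2, q = 353. (Wedge: pb − ps = 7.5.)
Quantity falls by |ΔQ| = |358 − 353| = 5.
DWL = ½ · t · |ΔQ| = ½ · 7.5 · 5 = £18.75.

Deadweight loss = £18.75 thousand.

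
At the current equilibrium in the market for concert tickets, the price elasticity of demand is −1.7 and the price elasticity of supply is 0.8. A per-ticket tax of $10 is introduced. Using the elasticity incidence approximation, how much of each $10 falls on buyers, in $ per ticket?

Buyers bear ≈ $3.2 per ticket.

Incidence ratio: buyers' share ≈ εs / (εs + |εd|) = 0.8 / (0.8 + 1.7) = 0.32.
So buyers bear ≈ 0.32 × $10 = $3.2; producers bear $6.8.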